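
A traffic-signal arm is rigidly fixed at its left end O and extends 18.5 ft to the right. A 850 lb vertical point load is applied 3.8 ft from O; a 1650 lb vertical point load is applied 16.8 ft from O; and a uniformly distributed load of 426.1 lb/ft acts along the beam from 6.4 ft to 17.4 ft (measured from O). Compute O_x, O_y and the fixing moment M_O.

O_x = 0, O_y = 7187 lb, M_O = 86730 lb·ft

Resultant of the distributed load: 426.1 × 11 = 4687.1 lb at 11.9 ft from O.
ΣF_x = 0: O_x = 0.
ΣF_y = 0: O_y − 850 − 1650 − 426.1·11 = 0 → O_y = 7187 lb.
ΣM about O: M_O − 850·3.8 − 1650·16.8 − (426.1·11)·11.9 = 0 → M_O = 86730 lb·ft.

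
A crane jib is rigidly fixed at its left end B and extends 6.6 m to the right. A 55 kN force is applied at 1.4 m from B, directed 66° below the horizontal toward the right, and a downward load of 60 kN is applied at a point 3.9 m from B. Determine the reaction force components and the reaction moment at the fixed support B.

B_x = -22.37 kN, B_y = 110.2 kN, M_B = 304.3 kN·m

ΣF_x = 0: B_x + 55·cos66° = 0 → B_x = -22.37 kN.
ΣF_y = 0: B_y − 55·sin66° − 60 = 0 → B_y = 110.2 kN.
ΣM about B: M_B − 55·sin66°·1.4 − 60·3.9 = 0 → M_B = 304.3 kN·m.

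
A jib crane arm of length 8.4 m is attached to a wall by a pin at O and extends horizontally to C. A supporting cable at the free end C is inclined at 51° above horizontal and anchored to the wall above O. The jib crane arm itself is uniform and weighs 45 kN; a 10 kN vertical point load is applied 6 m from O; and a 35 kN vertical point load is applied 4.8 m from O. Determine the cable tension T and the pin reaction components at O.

T = 63.88 kN, O_x = 40.20 kN, O_y = 40.36 kN

ΣM about O: T·sin51°·8.4 − 45·4.2 − 10·6 − 35·4.8 = 0 → T = 417/(8.4·0.777146) = 63.8784 ≈ 63.88 kN.
ΣF_x = 0: O_x − T·cos51° = 0 → O_x = 63.8784 × 0.62932 = 40.20 kN.
ΣF_y = 0: O_y + T·sin51° − 45 − 10 − 35 = 0 → O_y = 90 − 63.8784 × 0.777146 = 40.36 kN.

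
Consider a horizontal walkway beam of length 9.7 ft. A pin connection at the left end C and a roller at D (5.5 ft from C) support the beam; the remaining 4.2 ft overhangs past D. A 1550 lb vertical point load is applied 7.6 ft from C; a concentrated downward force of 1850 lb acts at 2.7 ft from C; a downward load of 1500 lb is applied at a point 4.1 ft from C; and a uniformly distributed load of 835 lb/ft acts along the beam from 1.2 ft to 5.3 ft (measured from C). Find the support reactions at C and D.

C_x = 0, C_y = 2132 lb, D_y = 6191 lb

Resultant of the distributed load: 835 × 4.1 = 3423.5 lb at 3.25 ft from C.
ΣM about C: D_y·5.5 − 1550·7.6 − 1850·2.7 − 1500·4.1 − (835·4.1)·3.25 = 0 → D_y = 34051.375/5.5 = 6191.16 ≈ 6191 lb.
ΣF_y = 0: C_y + 6191.16 − 1550 − 1850 − 1500 − 835·4.1 = 0 → C_y = 2132 lb.
ΣF_x = 0: no horizontal applied forces, so C_x = 0.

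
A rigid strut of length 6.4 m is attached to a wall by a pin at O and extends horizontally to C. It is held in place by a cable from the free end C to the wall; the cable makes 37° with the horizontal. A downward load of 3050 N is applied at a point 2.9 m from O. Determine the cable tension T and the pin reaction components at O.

T = 2296 N, O_x = 1834 N, O_y = 1668 N

ΣM about O: T·sin37°·6.4 − 3050·2.9 = 0 → T = 8845/(6.4·0.601815) = 2296.44 ≈ 2296 N.
ΣF_x = 0: O_x − T·cos37° = 0 → O_x = 2296.44 × 0.798636 = 1834 N.
ΣF_y = 0: O_y + T·sin37° − 3050 = 0 → O_y = 3050 − 2296.44 × 0.601815 = 1668 N.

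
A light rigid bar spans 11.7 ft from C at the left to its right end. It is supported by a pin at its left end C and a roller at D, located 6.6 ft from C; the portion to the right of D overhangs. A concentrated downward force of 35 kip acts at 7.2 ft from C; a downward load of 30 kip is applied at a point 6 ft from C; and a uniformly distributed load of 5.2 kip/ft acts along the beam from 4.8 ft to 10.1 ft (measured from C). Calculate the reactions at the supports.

Resultant of the distributed load: 5.2 × 5.3 = 27.56 kip at 7.45 ft from C.
ΣM about C: D_y·6.6 − 35·7.2 − 30·6 − (5.2·5.3)·7.45 = 0 → D_y = 637.322/6.6 = 96.5639 ≈ 96.56 kip.
ΣF_y = 0: C_y + 96.5639 − 35 − 30 − 5.2·5.3 = 0 → C_y = -4.004 kip.
ΣF_x = 0: no horizontal applied forces, so C_x = 0.

C_x = 0, C_y = -4.004 kip, D_y = 96.56 kip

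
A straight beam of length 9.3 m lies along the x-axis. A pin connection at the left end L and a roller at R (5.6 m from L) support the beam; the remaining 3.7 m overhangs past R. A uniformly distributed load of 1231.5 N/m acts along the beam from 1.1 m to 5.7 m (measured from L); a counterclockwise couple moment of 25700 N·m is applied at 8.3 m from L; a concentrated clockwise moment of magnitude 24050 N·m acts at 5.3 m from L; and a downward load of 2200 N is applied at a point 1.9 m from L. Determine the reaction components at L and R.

Resultant of the distributed load: 1231.5 × 4.6 = 5664.9 N at 3.4 m from L.
Moments about L: R_y·5.6 − (1231.5·4.6)·3.4 + 25700 − 24050 − 2200·1.9 = 0 → R_y = 21790.66/5.6 = 3891.19 ≈ 3891 N.
ΣF_y = 0: L_y + 3891.19 − 1231.5·4.6 − 2200 = 0 → L_y = 3974 N.
ΣF_x = 0: no horizontal applied forces, so L_x = 0.

L_x = 0, L_y = 3974 N, R_y = 3891 N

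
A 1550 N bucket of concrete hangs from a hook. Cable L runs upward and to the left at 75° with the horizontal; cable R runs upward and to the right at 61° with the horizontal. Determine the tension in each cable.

T_L = 1082 N, T_R = 577.5 N

ΣF_x = 0: −T_L·cos75° + T_R·cos61° = 0 → T_R = 0.533857·T_L.
ΣF_y = 0: T_L·sin75° + T_R·sin61° = 1550.
Substitute: T_L·(0.965926 + 0.533857·0.87462) = 1550 → T_L = 1081.76 ≈ 1082 N.
Then T_R = 0.533857 × 1081.76 = 577.5 N.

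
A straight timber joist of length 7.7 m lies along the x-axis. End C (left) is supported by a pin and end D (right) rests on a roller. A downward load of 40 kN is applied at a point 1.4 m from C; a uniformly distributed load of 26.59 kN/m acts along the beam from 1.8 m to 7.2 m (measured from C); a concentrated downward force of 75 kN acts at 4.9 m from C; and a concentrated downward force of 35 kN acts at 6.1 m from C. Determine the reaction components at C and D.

C_x = 0, C_y = 126.9 kN, D_y = 166.6 kN

Resultant of the distributed load: 26.59 × 5.4 = 143.586 kN at 4.5 m from C.
Taking moments about C: D_y·7.7 − 40·1.4 − (26.59·5.4)·4.5 − 75·4.9 − 35·6.1 = 0 → D_y = 1283.137/7.7 = 166.641 ≈ 166.6 kN.
ΣF_y = 0: C_y + 166.641 − 40 − 26.59·5.4 − 75 − 35 = 0 → C_y = 126.9 kN.
ΣF_x = 0: no horizontal applied forces, so C_x = 0.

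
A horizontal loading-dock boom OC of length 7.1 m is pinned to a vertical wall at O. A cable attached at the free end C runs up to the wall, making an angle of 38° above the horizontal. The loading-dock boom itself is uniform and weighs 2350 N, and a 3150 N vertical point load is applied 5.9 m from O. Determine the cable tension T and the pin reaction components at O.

ΣM about O: T·sin38°·7.1 − 2350·3.55 − 3150·5.9 = 0 → T = 26927.5/(7.1·0.615661) = 6160.22 ≈ 6160 N.
ΣF_x = 0: O_x − T·cos38° = 0 → O_x = 6160.22 × 0.788011 = 4854 N.
ΣF_y = 0: O_y + T·sin38° − 2350 − 3150 = 0 → O_y = 5500 − 6160.22 × 0.615661 = 1707 N.

T = 6160 N, O_x = 4854 N, O_y = 1707 N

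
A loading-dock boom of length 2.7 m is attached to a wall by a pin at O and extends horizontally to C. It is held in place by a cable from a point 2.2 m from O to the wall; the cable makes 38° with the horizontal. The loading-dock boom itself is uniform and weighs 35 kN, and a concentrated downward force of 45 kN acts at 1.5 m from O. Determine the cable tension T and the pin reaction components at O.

ΣM about O: T·sin38°·2.2 − 35·1.35 − 45·1.5 = 0 → T = 114.75/(2.2·0.615661) = 84.7205 ≈ 84.72 kN.
ΣF_x = 0: O_x − T·cos38° = 0 → O_x = 84.7205 × 0.788011 = 66.76 kN.
ΣF_y = 0: O_y + T·sin38° − 35 − 45 = 0 → O_y = 80 − 84.7205 × 0.615661 = 27.84 kN.

T = 84.72 kN, O_x = 66.76 kN, O_y = 27.84 kN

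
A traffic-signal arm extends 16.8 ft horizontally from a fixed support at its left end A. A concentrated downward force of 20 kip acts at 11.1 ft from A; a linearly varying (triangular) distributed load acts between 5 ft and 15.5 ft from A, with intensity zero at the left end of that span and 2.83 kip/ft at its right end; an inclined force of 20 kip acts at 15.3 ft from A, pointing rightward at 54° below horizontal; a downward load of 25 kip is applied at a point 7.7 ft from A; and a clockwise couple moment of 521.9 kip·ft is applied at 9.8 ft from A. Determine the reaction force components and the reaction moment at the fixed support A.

A_x = -11.76 kip, A_y = 76.04 kip, M_A = 1362 kip·ft

Resultant of the triangular load: ½ × 2.83 × 10.5 = 14.8575 kip, acting at 12 ft from A (one-third of the span from the peak).
ΣF_x = 0: A_x + 20·cos54° = 0 → A_x = -11.76 kip.
ΣF_y = 0: A_y − 20 − ½·2.83·10.5 − 20·sin54° − 25 = 0 → A_y = 76.04 kip.
ΣM about A: M_A − 20·11.1 − (½·2.83·10.5)·12 − 20·sin54°·15.3 − 25·7.7 − 521.9 = 0 → M_A = 1362 kip·ft.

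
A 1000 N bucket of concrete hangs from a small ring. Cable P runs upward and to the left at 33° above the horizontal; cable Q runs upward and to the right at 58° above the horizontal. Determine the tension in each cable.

T_P = 530.0 N, T_Q = 838.8 N

ΣF_x = 0: −T_P·cos33° + T_Q·cos58° = 0 → T_Q = 1.58264·T_P.
ΣF_y = 0: T_P·sin33° + T_Q·sin58° = 1000.
Substitute: T_P·(0.544639 + 1.58264·0.848048) = 1000 → T_P = 530.0 N.
Then T_Q = 1.58264 × 530 = 838.8 N.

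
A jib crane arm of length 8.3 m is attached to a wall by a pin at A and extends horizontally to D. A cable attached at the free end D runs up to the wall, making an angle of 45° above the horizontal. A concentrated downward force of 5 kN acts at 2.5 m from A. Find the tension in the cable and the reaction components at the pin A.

T = 2.130 kN, A_x = 1.506 kN, A_y = 3.494 kN

ΣM about A: T·sin45°·8.3 − 5·2.5 = 0 → T = 12.5/(8.3·0.707107) = 2.12984 ≈ 2.130 kN.
ΣF_x = 0: A_x − T·cos45° = 0 → A_x = 2.12984 × 0.707107 = 1.506 kN.
ΣF_y = 0: A_y + T·sin45° − 5 = 0 → A_y = 5 − 2.12984 × 0.707107 = 3.494 kN.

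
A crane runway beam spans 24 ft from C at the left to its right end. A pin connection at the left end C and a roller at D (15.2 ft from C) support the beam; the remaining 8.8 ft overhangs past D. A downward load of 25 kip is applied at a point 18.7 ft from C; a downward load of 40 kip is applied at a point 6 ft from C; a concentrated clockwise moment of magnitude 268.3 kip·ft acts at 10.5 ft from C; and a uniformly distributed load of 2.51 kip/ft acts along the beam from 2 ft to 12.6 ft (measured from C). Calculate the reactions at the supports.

Resultant of the distributed load: 2.51 × 10.6 = 26.606 kip at 7.3 ft from C.
Moments about C: D_y·15.2 − 25·18.7 − 40·6 − 268.3 − (2.51·10.6)·7.3 = 0 → D_y = 1170.0238/15.2 = 76.9753 ≈ 76.98 kip.
ΣF_y = 0: C_y + 76.9753 − 25 − 40 − 2.51·10.6 = 0 → C_y = 14.63 kip.
ΣF_x = 0: no horizontal applied forces, so C_x = 0.

C_x = 0, C_y = 14.63 kip, D_y = 76.98 kip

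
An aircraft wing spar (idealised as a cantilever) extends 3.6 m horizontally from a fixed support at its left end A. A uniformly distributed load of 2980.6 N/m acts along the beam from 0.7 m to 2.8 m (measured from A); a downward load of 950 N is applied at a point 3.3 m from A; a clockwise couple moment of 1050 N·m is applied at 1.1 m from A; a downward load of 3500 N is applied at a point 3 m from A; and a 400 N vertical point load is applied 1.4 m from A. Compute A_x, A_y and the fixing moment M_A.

Resultant of the distributed load: 2980.6 × 2.1 = 6259.26 N at 1.75 m from A.
ΣF_x = 0: A_x = 0.
ΣF_y = 0: A_y − 2980.6·2.1 − 950 − 3500 − 400 = 0 → A_y = 11110 N.
ΣM about A: M_A − (2980.6·2.1)·1.75 − 950·3.3 − 1050 − 3500·3 − 400·1.4 = 0 → M_A = 26200 N·m.

A_x = 0, A_y = 11110 N, M_A = 26200 N·m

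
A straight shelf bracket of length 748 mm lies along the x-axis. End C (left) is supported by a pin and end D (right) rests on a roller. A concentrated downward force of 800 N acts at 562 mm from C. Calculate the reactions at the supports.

C_x = 0, C_y = 198.9 N, D_y = 601.1 N

Moments about C: D_y·748 − 800·562 = 0 → D_y = 449600/748 = 601.07 ≈ 601.1 N.
ΣF_y = 0: C_y + 601.07 − 800 = 0 → C_y = 198.9 N.
ΣF_x = 0: no horizontal applied forces, so C_x = 0.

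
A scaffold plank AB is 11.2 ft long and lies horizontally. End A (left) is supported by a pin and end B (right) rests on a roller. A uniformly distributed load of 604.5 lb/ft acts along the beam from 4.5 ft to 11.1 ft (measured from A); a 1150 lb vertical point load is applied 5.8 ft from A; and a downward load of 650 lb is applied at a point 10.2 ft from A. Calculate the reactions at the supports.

A_x = 0, A_y = 1824 lb, B_y = 3966 lb

Resultant of the distributed load: 604.5 × 6.6 = 3989.7 lb at 7.8 ft from A.
Moments about A: B_y·11.2 − (604.5·6.6)·7.8 − 1150·5.8 − 650·10.2 = 0 → B_y = 44419.66/11.2 = 3966.04 ≈ 3966 lb.
ΣF_y = 0: A_y + 3966.04 − 604.5·6.6 − 1150 − 650 = 0 → A_y = 1824 lb.
ΣF_x = 0: no horizontal applied forces, so A_x = 0.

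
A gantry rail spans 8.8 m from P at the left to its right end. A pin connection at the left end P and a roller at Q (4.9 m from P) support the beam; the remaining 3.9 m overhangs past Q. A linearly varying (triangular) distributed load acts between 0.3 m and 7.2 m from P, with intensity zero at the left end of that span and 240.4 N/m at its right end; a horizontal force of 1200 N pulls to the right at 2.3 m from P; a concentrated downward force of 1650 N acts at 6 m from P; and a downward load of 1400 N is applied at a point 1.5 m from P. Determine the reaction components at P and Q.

P_x = -1200 N, P_y = 601.0 N, Q_y = 3278 N

Resultant of the triangular load: ½ × 240.4 × 6.9 = 829.38 N, acting at 4.9 m from P (one-third of the span from the peak).
Taking moments about P: Q_y·4.9 − (½·240.4·6.9)·4.9 − 1650·6 − 1400·1.5 = 0 → Q_y = 16063.962/4.9 = 3278.36 ≈ 3278 N.
ΣF_y = 0: P_y + 3278.36 − ½·240.4·6.9 − 1650 − 1400 = 0 → P_y = 601.0 N.
ΣF_x = 0: P_x + 1200 = 0 → P_x = -1200 N.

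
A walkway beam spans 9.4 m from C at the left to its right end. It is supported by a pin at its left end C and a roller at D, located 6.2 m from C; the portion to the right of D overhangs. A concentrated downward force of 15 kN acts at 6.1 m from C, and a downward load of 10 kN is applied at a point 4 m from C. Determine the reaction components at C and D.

Taking moments about C: D_y·6.2 − 15·6.1 − 10·4 = 0 → D_y = 131.5/6.2 = 21.2097 ≈ 21.21 kN.
ΣF_y = 0: C_y + 21.2097 − 15 − 10 = 0 → C_y = 3.790 kN.
ΣF_x = 0: no horizontal applied forces, so C_x = 0.

C_x = 0, C_y = 3.790 kN, D_y = 21.21 kN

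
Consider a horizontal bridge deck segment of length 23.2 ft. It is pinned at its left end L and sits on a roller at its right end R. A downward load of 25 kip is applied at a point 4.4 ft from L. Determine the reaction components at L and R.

ΣM about L: R_y·23.2 − 25·4.4 = 0 → R_y = 110/23.2 = 4.74138 ≈ 4.741 kip.
ΣF_y = 0: L_y + 4.74138 − 25 = 0 → L_y = 20.26 kip.
ΣF_x = 0: no horizontal applied forces, so L_x = 0.

L_x = 0, L_y = 20.26 kip, R_y = 4.741 kip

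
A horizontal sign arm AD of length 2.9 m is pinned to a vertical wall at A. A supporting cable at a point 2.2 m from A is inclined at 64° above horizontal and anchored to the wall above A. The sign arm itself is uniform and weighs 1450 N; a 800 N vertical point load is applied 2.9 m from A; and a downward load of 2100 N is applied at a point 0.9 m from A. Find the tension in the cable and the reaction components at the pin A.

ΣM about A: T·sin64°·2.2 − 1450·1.45 − 800·2.9 − 2100·0.9 = 0 → T = 6312.5/(2.2·0.898794) = 3192.41 ≈ 3192 N.
ΣF_x = 0: A_x − T·cos64° = 0 → A_x = 3192.41 × 0.438371 = 1399 N.
ΣF_y = 0: A_y + T·sin64° − 1450 − 800 − 2100 = 0 → A_y = 4350 − 3192.41 × 0.898794 = 1481 N.

T = 3192 N, A_x = 1399 N, A_y = 1481 N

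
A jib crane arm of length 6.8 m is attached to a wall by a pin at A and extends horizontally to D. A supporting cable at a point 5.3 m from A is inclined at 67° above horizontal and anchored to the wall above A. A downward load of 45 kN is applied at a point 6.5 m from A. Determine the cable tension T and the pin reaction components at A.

T = 59.95 kN, A_x = 23.43 kN, A_y = -10.19 kN

ΣM about A: T·sin67°·5.3 − 45·6.5 = 0 → T = 292.5/(5.3·0.920505) = 59.9548 ≈ 59.95 kN.
ΣF_x = 0: A_x − T·cos67° = 0 → A_x = 59.9548 × 0.390731 = 23.43 kN.
ΣF_y = 0: A_y + T·sin67° − 45 = 0 → A_y = 45 − 59.9548 × 0.920505 = -10.19 kN.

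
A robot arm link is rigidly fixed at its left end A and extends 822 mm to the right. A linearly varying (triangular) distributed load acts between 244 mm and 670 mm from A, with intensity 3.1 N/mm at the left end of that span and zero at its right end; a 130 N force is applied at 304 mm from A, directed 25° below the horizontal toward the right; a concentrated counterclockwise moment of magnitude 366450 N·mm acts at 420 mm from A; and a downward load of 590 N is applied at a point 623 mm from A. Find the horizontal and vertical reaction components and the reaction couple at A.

A_x = -117.8 N, A_y = 1305 N, M_A = 272700 N·mm

Resultant of the triangular load: ½ × 3.1 × 426 = 660.3 N, acting at 386 mm from A (one-third of the span from the peak).
ΣF_x = 0: A_x + 130·cos25° = 0 → A_x = -117.8 N.
ΣF_y = 0: A_y − ½·3.1·426 − 130·sin25° − 590 = 0 → A_y = 1305 N.
ΣM about A: M_A − (½·3.1·426)·386 − 130·sin25°·304 + 366450 − 590·623 = 0 → M_A = 272700 N·mm.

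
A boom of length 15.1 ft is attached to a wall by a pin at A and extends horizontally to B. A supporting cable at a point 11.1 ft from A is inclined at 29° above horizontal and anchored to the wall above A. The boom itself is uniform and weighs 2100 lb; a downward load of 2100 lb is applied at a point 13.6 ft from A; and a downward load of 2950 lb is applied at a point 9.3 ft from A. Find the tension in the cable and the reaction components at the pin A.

ΣM about A: T·sin29°·11.1 − 2100·7.55 − 2100·13.6 − 2950·9.3 = 0 → T = 71850/(11.1·0.48481) = 13351.6 ≈ 13350 lb.
ΣF_x = 0: A_x − T·cos29° = 0 → A_x = 13351.6 × 0.87462 = 11680 lb.
ΣF_y = 0: A_y + T·sin29° − 2100 − 2100 − 2950 = 0 → A_y = 7150 − 13351.6 × 0.48481 = 677.0 lb.

T = 13350 lb, A_x = 11680 lb, A_y = 677.0 lb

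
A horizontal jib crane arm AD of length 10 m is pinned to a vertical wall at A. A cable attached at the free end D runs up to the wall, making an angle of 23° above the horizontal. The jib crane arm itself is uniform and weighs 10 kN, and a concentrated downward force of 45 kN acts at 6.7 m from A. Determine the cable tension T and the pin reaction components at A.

ΣM about A: T·sin23°·10 − 10·5 − 45·6.7 = 0 → T = 351.5/(10·0.390731) = 89.9596 ≈ 89.96 kN.
ΣF_x = 0: A_x − T·cos23° = 0 → A_x = 89.9596 × 0.920505 = 82.81 kN.
ΣF_y = 0: A_y + T·sin23° − 10 − 45 = 0 → A_y = 55 − 89.9596 × 0.390731 = 19.85 kN.

T = 89.96 kN, A_x = 82.81 kN, A_y = 19.85 kN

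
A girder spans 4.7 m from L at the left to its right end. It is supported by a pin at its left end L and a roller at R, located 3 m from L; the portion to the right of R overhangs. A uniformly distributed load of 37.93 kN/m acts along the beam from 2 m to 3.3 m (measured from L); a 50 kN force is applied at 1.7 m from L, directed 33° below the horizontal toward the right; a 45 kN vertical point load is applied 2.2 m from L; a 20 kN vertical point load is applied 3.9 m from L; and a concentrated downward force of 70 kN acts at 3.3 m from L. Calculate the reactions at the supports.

L_x = -41.93 kN, L_y = 16.55 kN, R_y = 195.0 kN

Resultant of the distributed load: 37.93 × 1.3 = 49.309 kN at 2.65 m from L.
Moments about L: R_y·3 − (37.93·1.3)·2.65 − 50·sin33°·1.7 − 45·2.2 − 20·3.9 − 70·3.3 = 0 → R_y = 584.963/3 = 194.988 ≈ 195.0 kN.
ΣF_y = 0: L_y + 194.988 − 37.93·1.3 − 50·sin33° − 45 − 20 − 70 = 0 → L_y = 16.55 kN.
ΣF_x = 0: L_x + 50·cos33° = 0 → L_x = -41.93 kN.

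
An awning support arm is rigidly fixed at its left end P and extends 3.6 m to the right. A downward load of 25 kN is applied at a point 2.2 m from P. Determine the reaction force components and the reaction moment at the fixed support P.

P_x = 0, P_y = 25.00 kN, M_P = 55.00 kN·m

ΣF_x = 0: P_x = 0.
ΣF_y = 0: P_y − 25 = 0 → P_y = 25.00 kN.
ΣM about P: M_P − 25·2.2 = 0 → M_P = 55.00 kN·m.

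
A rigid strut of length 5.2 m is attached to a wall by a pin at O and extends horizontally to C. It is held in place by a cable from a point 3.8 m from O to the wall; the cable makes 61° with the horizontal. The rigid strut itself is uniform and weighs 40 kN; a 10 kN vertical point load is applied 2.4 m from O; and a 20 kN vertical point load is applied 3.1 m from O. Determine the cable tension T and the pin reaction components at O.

ΣM about O: T·sin61°·3.8 − 40·2.6 − 10·2.4 − 20·3.1 = 0 → T = 190/(3.8·0.87462) = 57.1677 ≈ 57.17 kN.
ΣF_x = 0: O_x − T·cos61° = 0 → O_x = 57.1677 × 0.48481 = 27.72 kN.
ΣF_y = 0: O_y + T·sin61° − 40 − 10 − 20 = 0 → O_y = 70 − 57.1677 × 0.87462 = 20.00 kN.

T = 57.17 kN, O_x = 27.72 kN, O_y = 20.00 kN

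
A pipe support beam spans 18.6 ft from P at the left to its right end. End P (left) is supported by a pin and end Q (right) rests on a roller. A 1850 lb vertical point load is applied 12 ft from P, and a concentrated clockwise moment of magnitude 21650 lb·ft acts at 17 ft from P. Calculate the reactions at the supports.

Taking moments about P: Q_y·18.6 − 1850·12 − 21650 = 0 → Q_y = 43850/18.6 = 2357.53 ≈ 2358 lb.
ΣF_y = 0: P_y + 2357.53 − 1850 = 0 → P_y = -507.5 lb.
ΣF_x = 0: no horizontal applied forces, so P_x = 0.

P_x = 0, P_y = -507.5 lb, Q_y = 2358 lb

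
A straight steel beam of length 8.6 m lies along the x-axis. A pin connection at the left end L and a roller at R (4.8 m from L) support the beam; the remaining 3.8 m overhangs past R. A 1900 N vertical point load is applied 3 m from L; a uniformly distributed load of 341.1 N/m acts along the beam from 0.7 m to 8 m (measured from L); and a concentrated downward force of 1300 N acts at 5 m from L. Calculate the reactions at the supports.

L_x = 0, L_y = 891.8 N, R_y = 4798 N

Resultant of the distributed load: 341.1 × 7.3 = 2490.03 N at 4.35 m from L.
Moments about L: R_y·4.8 − 1900·3 − (341.1·7.3)·4.35 − 1300·5 = 0 → R_y = 23031.6305/4.8 = 4798.26 ≈ 4798 N.
ΣF_y = 0: L_y + 4798.26 − 1900 − 341.1·7.3 − 1300 = 0 → L_y = 891.8 N.
ΣF_x = 0: no horizontal applied forces, so L_x = 0.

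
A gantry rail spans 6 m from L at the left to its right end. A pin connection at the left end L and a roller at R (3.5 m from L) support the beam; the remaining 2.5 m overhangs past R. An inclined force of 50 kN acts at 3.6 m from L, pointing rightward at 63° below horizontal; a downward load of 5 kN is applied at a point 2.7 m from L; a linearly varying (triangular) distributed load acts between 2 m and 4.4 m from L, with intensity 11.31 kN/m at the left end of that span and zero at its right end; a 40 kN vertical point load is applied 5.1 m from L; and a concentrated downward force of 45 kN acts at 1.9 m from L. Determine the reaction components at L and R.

L_x = -22.70 kN, L_y = 4.870 kN, R_y = 143.3 kN

Resultant of the triangular load: ½ × 11.31 × 2.4 = 13.572 kN, acting at 2.8 m from L (one-third of the span from the peak).
Moments about L: R_y·3.5 − 50·sin63°·3.6 − 5·2.7 − (½·11.31·2.4)·2.8 − 40·5.1 − 45·1.9 = 0 → R_y = 501.383/3.5 = 143.252 ≈ 143.3 kN.
ΣF_y = 0: L_y + 143.252 − 50·sin63° − 5 − ½·11.31·2.4 − 40 − 45 = 0 → L_y = 4.870 kN.
ΣF_x = 0: L_x + 50·cos63° = 0 → L_x = -22.70 kN.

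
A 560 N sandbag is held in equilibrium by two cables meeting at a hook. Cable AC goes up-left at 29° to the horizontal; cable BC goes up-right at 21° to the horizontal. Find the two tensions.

T_AC = 682.5 N, T_BC = 639.4 N

ΣF_x = 0: −T_AC·cos29° + T_BC·cos21° = 0 → T_BC = 0.936845·T_AC.
ΣF_y = 0: T_AC·sin29° + T_BC·sin21° = 560.
Substitute: T_AC·(0.48481 + 0.936845·0.358368) = 560 → T_AC = 682.473 ≈ 682.5 N.
Then T_BC = 0.936845 × 682.473 = 639.4 N.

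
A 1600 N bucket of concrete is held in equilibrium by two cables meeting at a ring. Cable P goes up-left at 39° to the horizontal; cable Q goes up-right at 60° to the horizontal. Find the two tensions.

T_P = 810.0 N, T_Q = 1259 N

ΣF_x = 0: −T_P·cos39° + T_Q·cos60° = 0 → T_Q = 1.55429·T_P.
ΣF_y = 0: T_P·sin39° + T_Q·sin60° = 1600.
Substitute: T_P·(0.62932 + 1.55429·0.866025) = 1600 → T_P = 809.973 ≈ 810.0 N.
Then T_Q = 1.55429 × 809.973 = 1259 N.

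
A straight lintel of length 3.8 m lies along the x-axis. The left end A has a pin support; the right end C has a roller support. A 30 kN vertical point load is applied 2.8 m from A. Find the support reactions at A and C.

ΣM about A: C_y·3.8 − 30·2.8 = 0 → C_y = 84/3.8 = 22.1053 ≈ 22.11 kN.
ΣF_y = 0: A_y + 22.1053 − 30 = 0 → A_y = 7.895 kN.
ΣF_x = 0: no horizontal applied forces, so A_x = 0.

A_x = 0, A_y = 7.895 kN, C_y = 22.11 kN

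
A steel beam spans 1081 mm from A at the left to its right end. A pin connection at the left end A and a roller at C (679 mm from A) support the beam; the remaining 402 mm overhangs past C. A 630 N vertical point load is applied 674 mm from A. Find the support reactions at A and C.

A_x = 0, A_y = 4.639 N, C_y = 625.4 N

Taking moments about A: C_y·679 − 630·674 = 0 → C_y = 424620/679 = 625.361 ≈ 625.4 N.
ΣF_y = 0: A_y + 625.361 − 630 = 0 → A_y = 4.639 N.
ΣF_x = 0: no horizontal applied forces, so A_x = 0.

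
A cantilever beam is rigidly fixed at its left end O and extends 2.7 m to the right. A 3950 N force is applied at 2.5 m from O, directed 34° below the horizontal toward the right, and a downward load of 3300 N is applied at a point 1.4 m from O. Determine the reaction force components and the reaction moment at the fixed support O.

ΣF_x = 0: O_x + 3950·cos34° = 0 → O_x = -3275 N.
ΣF_y = 0: O_y − 3950·sin34° − 3300 = 0 → O_y = 5509 N.
ΣM about O: M_O − 3950·sin34°·2.5 − 3300·1.4 = 0 → M_O = 10140 N·m.

O_x = -3275 N, O_y = 5509 N, M_O = 10140 N·m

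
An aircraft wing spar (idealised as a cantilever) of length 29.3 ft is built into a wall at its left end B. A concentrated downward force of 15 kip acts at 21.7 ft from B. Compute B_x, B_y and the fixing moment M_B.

ΣF_x = 0: B_x = 0.
ΣF_y = 0: B_y − 15 = 0 → B_y = 15.00 kip.
ΣM about B: M_B − 15·21.7 = 0 → M_B = 325.5 kip·ft.

B_x = 0, B_y = 15.00 kip, M_B = 325.5 kip·ft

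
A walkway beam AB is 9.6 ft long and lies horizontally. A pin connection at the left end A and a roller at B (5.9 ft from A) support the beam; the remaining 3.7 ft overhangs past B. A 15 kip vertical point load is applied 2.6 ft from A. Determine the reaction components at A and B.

A_x = 0, A_y = 8.390 kip, B_y = 6.610 kip

Taking moments about A: B_y·5.9 − 15·2.6 = 0 → B_y = 39/5.9 = 6.61017 ≈ 6.610 kip.
ΣF_y = 0: A_y + 6.61017 − 15 = 0 → A_y = 8.390 kip.
ΣF_x = 0: no horizontal applied forces, so A_x = 0.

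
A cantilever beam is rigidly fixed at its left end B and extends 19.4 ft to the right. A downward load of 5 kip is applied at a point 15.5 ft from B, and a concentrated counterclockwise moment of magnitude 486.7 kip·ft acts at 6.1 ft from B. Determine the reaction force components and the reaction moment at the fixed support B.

ΣF_x = 0: B_x = 0.
ΣF_y = 0: B_y − 5 = 0 → B_y = 5.000 kip.
ΣM about B: M_B − 5·15.5 + 486.7 = 0 → M_B = -409.2 kip·ft.

B_x = 0, B_y = 5.000 kip, M_B = -409.2 kip·ft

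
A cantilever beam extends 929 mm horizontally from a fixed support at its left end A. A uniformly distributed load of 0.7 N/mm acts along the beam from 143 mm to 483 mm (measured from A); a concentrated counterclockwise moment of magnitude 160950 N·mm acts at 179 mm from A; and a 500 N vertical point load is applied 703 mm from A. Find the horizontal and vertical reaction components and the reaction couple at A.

A_x = 0, A_y = 738.0 N, M_A = 265000 N·mm

Resultant of the distributed load: 0.7 × 340 = 238 N at 313 mm from A.
ΣF_x = 0: A_x = 0.
ΣF_y = 0: A_y − 0.7·340 − 500 = 0 → A_y = 738.0 N.
ΣM about A: M_A − (0.7·340)·313 + 160950 − 500·703 = 0 → M_A = 265000 N·mm.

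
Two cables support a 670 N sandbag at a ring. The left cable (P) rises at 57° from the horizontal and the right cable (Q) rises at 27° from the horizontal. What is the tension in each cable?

ΣF_x = 0: −T_P·cos57° + T_Q·cos27° = 0 → T_Q = 0.611263·T_P.
ΣF_y = 0: T_P·sin57° + T_Q·sin27° = 670.
Substitute: T_P·(0.838671 + 0.611263·0.45399) = 670 → T_P = 600.263 ≈ 600.3 N.
Then T_Q = 0.611263 × 600.263 = 366.9 N.

T_P = 600.3 N, T_Q = 366.9 N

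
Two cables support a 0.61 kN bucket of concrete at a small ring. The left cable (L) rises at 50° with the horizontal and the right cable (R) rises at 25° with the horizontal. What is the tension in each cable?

ΣF_x = 0: −T_L·cos50° + T_R·cos25° = 0 → T_R = 0.709238·T_L.
ΣF_y = 0: T_L·sin50° + T_R·sin25° = 0.61.
Substitute: T_L·(0.766044 + 0.709238·0.422618) = 0.61 → T_L = 0.57235 ≈ 0.5724 kN.
Then T_R = 0.709238 × 0.57235 = 0.4059 kN.

T_L = 0.5724 kN, T_R = 0.4059 kN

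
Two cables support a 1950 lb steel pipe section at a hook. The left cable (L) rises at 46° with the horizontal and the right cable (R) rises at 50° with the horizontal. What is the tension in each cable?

ΣF_x = 0: −T_L·cos46° + T_R·cos50° = 0 → T_R = 1.0807·T_L.
ΣF_y = 0: T_L·sin46° + T_R·sin50° = 1950.
Substitute: T_L·(0.71934 + 1.0807·0.766044) = 1950 → T_L = 1260.34 ≈ 1260 lb.
Then T_R = 1.0807 × 1260.34 = 1362 lb.

T_L = 1260 lb, T_R = 1362 lb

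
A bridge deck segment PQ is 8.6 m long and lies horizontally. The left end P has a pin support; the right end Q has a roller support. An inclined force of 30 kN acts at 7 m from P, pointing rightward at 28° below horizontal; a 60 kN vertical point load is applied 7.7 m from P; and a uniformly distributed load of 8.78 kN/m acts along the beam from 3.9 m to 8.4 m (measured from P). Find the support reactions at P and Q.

P_x = -26.49 kN, P_y = 20.16 kN, Q_y = 93.44 kN

Resultant of the distributed load: 8.78 × 4.5 = 39.51 kN at 6.15 m from P.
ΣM about P: Q_y·8.6 − 30·sin28°·7 − 60·7.7 − (8.78·4.5)·6.15 = 0 → Q_y = 803.576/8.6 = 93.4391 ≈ 93.44 kN.
ΣF_y = 0: P_y + 93.4391 − 30·sin28° − 60 − 8.78·4.5 = 0 → P_y = 20.16 kN.
ΣF_x = 0: P_x + 30·cos28° = 0 → P_x = -26.49 kN.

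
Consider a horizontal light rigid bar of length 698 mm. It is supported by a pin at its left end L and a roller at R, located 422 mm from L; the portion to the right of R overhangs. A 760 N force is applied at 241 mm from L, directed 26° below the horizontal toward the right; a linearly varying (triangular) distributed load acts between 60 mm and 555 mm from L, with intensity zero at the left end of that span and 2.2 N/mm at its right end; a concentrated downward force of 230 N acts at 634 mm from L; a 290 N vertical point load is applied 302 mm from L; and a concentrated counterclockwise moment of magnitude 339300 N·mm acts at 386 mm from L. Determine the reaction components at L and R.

Resultant of the triangular load: ½ × 2.2 × 495 = 544.5 N, acting at 390 mm from L (one-third of the span from the peak).
Moments about L: R_y·422 − 760·sin26°·241 − (½·2.2·495)·390 − 230·634 − 290·302 + 339300 = 0 → R_y = 186747/422 = 442.528 ≈ 442.5 N.
ΣF_y = 0: L_y + 442.528 − 760·sin26° − ½·2.2·495 − 230 − 290 = 0 → L_y = 955.1 N.
ΣF_x = 0: L_x + 760·cos26° = 0 → L_x = -683.1 N.

L_x = -683.1 N, L_y = 955.1 N, R_y = 442.5 N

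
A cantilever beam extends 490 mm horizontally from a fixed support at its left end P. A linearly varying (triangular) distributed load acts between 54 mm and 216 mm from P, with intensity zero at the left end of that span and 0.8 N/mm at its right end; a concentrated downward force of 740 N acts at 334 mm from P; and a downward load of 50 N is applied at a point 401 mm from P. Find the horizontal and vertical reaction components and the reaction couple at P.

Resultant of the triangular load: ½ × 0.8 × 162 = 64.8 N, acting at 162 mm from P (one-third of the span from the peak).
ΣF_x = 0: P_x = 0.
ΣF_y = 0: P_y − ½·0.8·162 − 740 − 50 = 0 → P_y = 854.8 N.
ΣM about P: M_P − (½·0.8·162)·162 − 740·334 − 50·401 = 0 → M_P = 277700 N·mm.

P_x = 0, P_y = 854.8 N, M_P = 277700 N·mm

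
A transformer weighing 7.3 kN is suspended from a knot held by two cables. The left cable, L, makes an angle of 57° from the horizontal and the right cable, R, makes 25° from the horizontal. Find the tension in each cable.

T_L = 6.681 kN, T_R = 4.015 kN

ΣF_x = 0: −T_L·cos57° + T_R·cos25° = 0 → T_R = 0.600943·T_L.
ΣF_y = 0: T_L·sin57° + T_R·sin25° = 7.3.
Substitute: T_L·(0.838671 + 0.600943·0.422618) = 7.3 → T_L = 6.68106 ≈ 6.681 kN.
Then T_R = 0.600943 × 6.68106 = 4.015 kN.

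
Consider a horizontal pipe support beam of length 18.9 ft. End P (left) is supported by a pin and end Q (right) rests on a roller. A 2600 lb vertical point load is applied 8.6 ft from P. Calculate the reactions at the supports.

Moments about P: Q_y·18.9 − 2600·8.6 = 0 → Q_y = 22360/18.9 = 1183.07 ≈ 1183 lb.
ΣF_y = 0: P_y + 1183.07 − 2600 = 0 → P_y = 1417 lb.
ΣF_x = 0: no horizontal applied forces, so P_x = 0.

P_x = 0, P_y = 1417 lb, Q_y = 1183 lb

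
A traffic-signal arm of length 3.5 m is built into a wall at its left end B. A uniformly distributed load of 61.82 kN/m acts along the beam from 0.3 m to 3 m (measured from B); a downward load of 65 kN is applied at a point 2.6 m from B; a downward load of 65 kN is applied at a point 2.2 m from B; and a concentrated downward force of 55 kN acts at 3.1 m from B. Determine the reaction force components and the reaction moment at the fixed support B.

B_x = 0, B_y = 351.9 kN, M_B = 757.9 kN·m

Resultant of the distributed load: 61.82 × 2.7 = 166.914 kN at 1.65 m from B.
ΣF_x = 0: B_x = 0.
ΣF_y = 0: B_y − 61.82·2.7 − 65 − 65 − 55 = 0 → B_y = 351.9 kN.
ΣM about B: M_B − (61.82·2.7)·1.65 − 65·2.6 − 65·2.2 − 55·3.1 = 0 → M_B = 757.9 kN·m.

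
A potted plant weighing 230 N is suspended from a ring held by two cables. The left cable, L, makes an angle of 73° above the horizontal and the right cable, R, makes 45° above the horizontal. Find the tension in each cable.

ΣF_x = 0: −T_L·cos73° + T_R·cos45° = 0 → T_R = 0.413476·T_L.
ΣF_y = 0: T_L·sin73° + T_R·sin45° = 230.
Substitute: T_L·(0.956305 + 0.413476·0.707107) = 230 → T_L = 184.195 ≈ 184.2 N.
Then T_R = 0.413476 × 184.195 = 76.16 N.

T_L = 184.2 N, T_R = 76.16 N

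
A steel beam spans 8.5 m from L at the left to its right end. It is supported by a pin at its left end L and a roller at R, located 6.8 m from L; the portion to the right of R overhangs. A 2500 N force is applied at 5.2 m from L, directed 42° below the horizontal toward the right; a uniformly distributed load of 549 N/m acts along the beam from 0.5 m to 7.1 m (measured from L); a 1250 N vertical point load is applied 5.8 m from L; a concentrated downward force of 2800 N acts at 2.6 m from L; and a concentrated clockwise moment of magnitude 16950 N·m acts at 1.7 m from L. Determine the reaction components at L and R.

L_x = -1858 N, L_y = 1413 N, R_y = 7933 N

Resultant of the distributed load: 549 × 6.6 = 3623.4 N at 3.8 m from L.
Taking moments about L: R_y·6.8 − 2500·sin42°·5.2 − (549·6.6)·3.8 − 1250·5.8 − 2800·2.6 − 16950 = 0 → R_y = 53947.6/6.8 = 7933.47 ≈ 7933 N.
ΣF_y = 0: L_y + 7933.47 − 2500·sin42° − 549·6.6 − 1250 − 2800 = 0 → L_y = 1413 N.
ΣF_x = 0: L_x + 2500·cos42° = 0 → L_x = -1858 N.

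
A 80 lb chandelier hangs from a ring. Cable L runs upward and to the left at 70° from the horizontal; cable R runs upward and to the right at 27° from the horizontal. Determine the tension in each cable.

ΣF_x = 0: −T_L·cos70° + T_R·cos27° = 0 → T_R = 0.383858·T_L.
ΣF_y = 0: T_L·sin70° + T_R·sin27° = 80.
Substitute: T_L·(0.939693 + 0.383858·0.45399) = 80 → T_L = 71.8158 ≈ 71.82 lb.
Then T_R = 0.383858 × 71.8158 = 27.57 lb.

T_L = 71.82 lb, T_R = 27.57 lb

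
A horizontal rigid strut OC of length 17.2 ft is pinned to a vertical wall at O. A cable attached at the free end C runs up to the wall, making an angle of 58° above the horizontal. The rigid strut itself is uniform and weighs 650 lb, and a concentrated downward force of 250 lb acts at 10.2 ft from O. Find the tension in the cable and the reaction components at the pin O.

T = 558.1 lb, O_x = 295.7 lb, O_y = 426.7 lb

ΣM about O: T·sin58°·17.2 − 650·8.6 − 250·10.2 = 0 → T = 8140/(17.2·0.848048) = 558.053 ≈ 558.1 lb.
ΣF_x = 0: O_x − T·cos58° = 0 → O_x = 558.053 × 0.529919 = 295.7 lb.
ΣF_y = 0: O_y + T·sin58° − 650 − 250 = 0 → O_y = 900 − 558.053 × 0.848048 = 426.7 lb.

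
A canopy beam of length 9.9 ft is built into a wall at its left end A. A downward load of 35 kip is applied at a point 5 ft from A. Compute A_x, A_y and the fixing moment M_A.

ΣF_x = 0: A_x = 0.
ΣF_y = 0: A_y − 35 = 0 → A_y = 35.00 kip.
ΣM about A: M_A − 35·5 = 0 → M_A = 175.0 kip·ft.

A_x = 0, A_y = 35.00 kip, M_A = 175.0 kip·ft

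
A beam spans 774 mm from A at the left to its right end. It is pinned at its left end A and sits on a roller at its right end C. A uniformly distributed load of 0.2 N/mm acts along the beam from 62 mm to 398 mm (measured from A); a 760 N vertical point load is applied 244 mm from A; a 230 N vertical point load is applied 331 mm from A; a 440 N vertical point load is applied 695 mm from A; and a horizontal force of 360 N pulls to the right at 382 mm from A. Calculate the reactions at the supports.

A_x = -360.0 N, A_y = 744.2 N, C_y = 753.0 N

Resultant of the distributed load: 0.2 × 336 = 67.2 N at 230 mm from A.
Taking moments about A: C_y·774 − (0.2·336)·230 − 760·244 − 230·331 − 440·695 = 0 → C_y = 582826/774 = 753.005 ≈ 753.0 N.
ΣF_y = 0: A_y + 753.005 − 0.2·336 − 760 − 230 − 440 = 0 → A_y = 744.2 N.
ΣF_x = 0: A_x + 360 = 0 → A_x = -360.0 N.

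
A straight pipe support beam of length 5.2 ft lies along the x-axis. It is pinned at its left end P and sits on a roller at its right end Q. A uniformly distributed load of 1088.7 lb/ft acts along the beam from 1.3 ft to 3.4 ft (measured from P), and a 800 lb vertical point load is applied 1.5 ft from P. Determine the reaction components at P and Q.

Resultant of the distributed load: 1088.7 × 2.1 = 2286.27 lb at 2.35 ft from P.
ΣM about P: Q_y·5.2 − (1088.7·2.1)·2.35 − 800·1.5 = 0 → Q_y = 6572.7345/5.2 = 1263.99 ≈ 1264 lb.
ΣF_y = 0: P_y + 1263.99 − 1088.7·2.1 − 800 = 0 → P_y = 1822 lb.
ΣF_x = 0: no horizontal applied forces, so P_x = 0.

P_x = 0, P_y = 1822 lb, Q_y = 1264 lb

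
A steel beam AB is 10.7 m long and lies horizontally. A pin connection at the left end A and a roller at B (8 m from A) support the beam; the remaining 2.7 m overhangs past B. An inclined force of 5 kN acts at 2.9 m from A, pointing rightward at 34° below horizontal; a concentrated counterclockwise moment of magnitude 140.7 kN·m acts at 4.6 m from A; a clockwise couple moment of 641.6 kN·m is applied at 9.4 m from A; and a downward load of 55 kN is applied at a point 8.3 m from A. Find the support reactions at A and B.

ΣM about A: B_y·8 − 5·sin34°·2.9 + 140.7 − 641.6 − 55·8.3 = 0 → B_y = 965.508/8 = 120.689 ≈ 120.7 kN.
ΣF_y = 0: A_y + 120.689 − 5·sin34° − 55 = 0 → A_y = -62.89 kN.
ΣF_x = 0: A_x + 5·cos34° = 0 → A_x = -4.145 kN.

A_x = -4.145 kN, A_y = -62.89 kN, B_y = 120.7 kN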